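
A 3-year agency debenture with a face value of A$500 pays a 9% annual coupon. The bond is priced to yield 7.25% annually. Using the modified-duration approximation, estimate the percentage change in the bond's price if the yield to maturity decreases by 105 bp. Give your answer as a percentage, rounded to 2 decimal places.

Periodic yield y = 0.0725. Modified duration first:
  t   CF        PV=CF/(1+0.0725)^t    t·PV
  1        45.00        41.9580        41.9580
  2        45.00        39.1217        78.2434
  3       545.00       441.7785     1,325.3356
  Σ                    522.8583     1,445.5370
P = 522.8583; D_Mac = 2.76468 yrs; D_mod = 2.76468/(1+0.0725) = 2.57779 yrs.
ΔP/P ≈ -D_mod · Δy = -2.57779 × (-0.0105) = +0.027067 = +2.7067%.

+2.71%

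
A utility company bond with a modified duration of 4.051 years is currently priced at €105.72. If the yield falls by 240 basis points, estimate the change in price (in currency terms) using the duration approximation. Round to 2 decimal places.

+€10.28

Duration approximation: ΔP/P ≈ -D_mod · Δy = -4.051 × (-0.024) = +0.097224.
ΔP ≈ 105.72 × (+0.097224) = +10.27852128.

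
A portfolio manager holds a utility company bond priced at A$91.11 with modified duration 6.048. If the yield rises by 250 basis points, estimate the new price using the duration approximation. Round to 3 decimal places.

Duration approximation: ΔP/P ≈ -D_mod · Δy = -6.048 × (+0.025) = -0.151200.
New price ≈ 91.11 × (1 - 0.151200) = 77.334168.

A$77.334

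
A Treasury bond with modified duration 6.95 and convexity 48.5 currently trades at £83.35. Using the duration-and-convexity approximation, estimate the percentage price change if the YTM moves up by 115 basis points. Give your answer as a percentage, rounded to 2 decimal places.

Duration effect: -D_mod·Δy = -6.95 × (+0.0115) = -0.079925
Convexity effect: ½·C·(Δy)² = 0.5 × 48.5 × (0.0115)² = +0.0032070625
ΔP/P ≈ -0.079925 + 0.0032070625 = -0.0767179375
= -7.67179375%.

-7.67%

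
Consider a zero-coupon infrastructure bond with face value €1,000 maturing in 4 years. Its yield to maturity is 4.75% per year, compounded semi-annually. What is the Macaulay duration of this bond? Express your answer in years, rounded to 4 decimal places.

4.0000 years

A zero-coupon bond has a single cash flow at maturity, so its Macaulay duration equals its maturity: 4 years.
(Equivalently: 8 semi-annual periods ÷ 2 = 4 years.)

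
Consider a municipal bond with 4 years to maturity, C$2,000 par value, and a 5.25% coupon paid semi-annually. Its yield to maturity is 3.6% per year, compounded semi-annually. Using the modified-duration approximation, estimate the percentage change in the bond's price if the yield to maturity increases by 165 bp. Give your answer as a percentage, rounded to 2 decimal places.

Periodic yield y = 0.018. Modified duration first:
  t   CF        PV=CF/(1+0.018)^t    t·PV
  1        52.50        51.5717        51.5717
  2        52.50        50.6598       101.3197
  3        52.50        49.7641       149.2922
  4        52.50        48.8842       195.5367
  5        52.50        48.0198       240.0990
  6        52.50        47.1707       283.0244
  7        52.50        46.3367       324.3567
  8     2,052.50     1,779.5121    14,236.0967
  Σ                  2,121.9191    15,581.2971
P = 2,121.9191; D_Mac = 7.34302 half-year periods = 3.67151 yrs; D_mod = 3.67151/(1+0.018) = 3.60659 yrs.
ΔP/P ≈ -D_mod · Δy = -3.60659 × (+0.0165) = -0.059509 = -5.9509%.

-5.95%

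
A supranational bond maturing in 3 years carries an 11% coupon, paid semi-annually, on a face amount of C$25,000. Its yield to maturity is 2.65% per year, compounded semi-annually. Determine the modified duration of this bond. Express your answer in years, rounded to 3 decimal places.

2.642 years

Periodic yield y = 0.01325. First find Macaulay duration:
  t   CF        PV=CF/(1+0.01325)^t    t·PV
  1     1,375.00     1,357.0195     1,357.0195
  2     1,375.00     1,339.2741     2,678.5482
  3     1,375.00     1,321.7608     3,965.2823
  4     1,375.00     1,304.4765     5,217.9059
  5     1,375.00     1,287.4182     6,437.0909
  6    26,375.00    24,372.0912   146,232.5469
  Σ                 30,982.0402   165,888.3937
P = 30,982.0402; Macaulay duration = 165,888.3937 / 30,982.0402 = 5.35434 half-year periods = 2.67717 years.
Modified duration = D_Mac / (1 + y) = 2.67717 / 1.01325 = 2.64216 years.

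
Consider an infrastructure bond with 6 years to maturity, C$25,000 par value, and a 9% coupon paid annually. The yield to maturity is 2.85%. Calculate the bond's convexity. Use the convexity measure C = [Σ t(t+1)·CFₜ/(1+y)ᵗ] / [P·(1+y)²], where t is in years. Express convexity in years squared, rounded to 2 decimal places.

31.38

With y = 0.0285:
  t   CF        PV=CF/(1+0.0285)^t    t·PV        t(t+1)·PV
  1     2,250.00     2,187.6519     2,187.6519       4,375.3038
  2     2,250.00     2,127.0315     4,254.0630      12,762.1891
  3     2,250.00     2,068.0909     6,204.2728      24,817.0912
  4     2,250.00     2,010.7836     8,043.1344      40,215.6720
  5     2,250.00     1,955.0643     9,775.3213      58,651.9280
  6    27,250.00    23,021.8771   138,131.2624     966,918.8366
  Σ                 33,370.4993   168,595.7058   1,107,741.0207
P = 33,370.4993.
Convexity = Σ t(t+1)·PV / [P·(1+y)²] = 1,107,741.0207 / (33,370.4993 × 1.057812) = 31.38101.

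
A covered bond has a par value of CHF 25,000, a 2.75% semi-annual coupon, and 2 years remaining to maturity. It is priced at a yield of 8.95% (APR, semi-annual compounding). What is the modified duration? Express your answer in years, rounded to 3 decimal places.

1.873 years

Periodic yield y = 0.04475. First find Macaulay duration:
  t   CF        PV=CF/(1+0.04475)^t    t·PV
  1       343.75       329.0261       329.0261
  2       343.75       314.9328       629.8657
  3       343.75       301.4433       904.3298
  4    25,343.75    21,272.6383    85,090.5534
  Σ                 22,218.0405    86,953.7749
P = 22,218.0405; Macaulay duration = 86,953.7749 / 22,218.0405 = 3.91366 half-year periods = 1.95683 years.
Modified duration = D_Mac / (1 + y) = 1.95683 / 1.04475 = 1.87301 years.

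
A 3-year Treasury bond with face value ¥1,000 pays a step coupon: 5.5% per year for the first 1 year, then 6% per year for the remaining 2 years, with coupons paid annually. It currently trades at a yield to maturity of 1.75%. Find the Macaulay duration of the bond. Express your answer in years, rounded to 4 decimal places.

Periodic yield y = 0.0175. Discount each cash flow and weight by its year:
  t   CF        PV=CF/(1+0.0175)^t    t·PV
  1        55.00        54.0541        54.0541
  2        60.00        57.9539       115.9077
  3     1,060.00     1,006.2424     3,018.7272
  Σ                  1,118.2503     3,188.6890
Price P = Σ PV = 1,118.2503.
Macaulay duration = Σ(t·PV) / P = 3,188.6890 / 1,118.2503 = 2.85150 years.

2.8515 years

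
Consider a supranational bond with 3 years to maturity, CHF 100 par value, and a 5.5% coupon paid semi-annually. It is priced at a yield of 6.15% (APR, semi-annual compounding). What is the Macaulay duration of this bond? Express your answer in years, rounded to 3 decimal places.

Periodic yield y = 0.03075. Discount each cash flow and weight by its period:
  t   CF        PV=CF/(1+0.03075)^t    t·PV
  1         2.75         2.6680         2.6680
  2         2.75         2.5884         5.1767
  3         2.75         2.5112         7.5335
  4         2.75         2.4362         9.7449
  5         2.75         2.3636        11.8178
  6       102.75        85.6765       514.0591
  Σ                     98.2438       550.9999
Price P = Σ PV = 98.2438.
Macaulay duration = Σ(t·PV) / P = 550.9999 / 98.2438 = 5.60850 half-year periods.
In years: 5.60850 / 2 = 2.80425 years.

2.804 years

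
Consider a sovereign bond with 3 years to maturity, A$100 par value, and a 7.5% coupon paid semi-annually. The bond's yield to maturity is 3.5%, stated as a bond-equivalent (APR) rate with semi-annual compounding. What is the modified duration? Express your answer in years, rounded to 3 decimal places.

Periodic yield y = 0.0175. First find Macaulay duration:
  t   CF        PV=CF/(1+0.0175)^t    t·PV
  1         3.75         3.6855         3.6855
  2         3.75         3.6221         7.2442
  3         3.75         3.5598        10.6795
  4         3.75         3.4986        13.9944
  5         3.75         3.4384        17.1921
  6       103.75        93.4935       560.9612
  Σ                    111.2980       613.7569
P = 111.2980; Macaulay duration = 613.7569 / 111.2980 = 5.51454 half-year periods = 2.75727 years.
Modified duration = D_Mac / (1 + y) = 2.75727 / 1.0175 = 2.70985 years.

2.710 years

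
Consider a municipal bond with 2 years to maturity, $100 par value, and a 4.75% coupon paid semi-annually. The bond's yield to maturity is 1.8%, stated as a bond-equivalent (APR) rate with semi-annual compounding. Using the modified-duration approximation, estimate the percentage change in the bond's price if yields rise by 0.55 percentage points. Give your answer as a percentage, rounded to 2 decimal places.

-1.05%

Periodic yield y = 0.009. Modified duration first:
  t   CF        PV=CF/(1+0.009)^t    t·PV
  1        2.375         2.3538         2.3538
  2        2.375         2.3328         4.6656
  3        2.375         2.3120         6.9360
  4      102.375        98.7710       395.0838
  Σ                    105.7696       409.0393
P = 105.7696; D_Mac = 3.86727 half-year periods = 1.93363 yrs; D_mod = 1.93363/(1+0.009) = 1.91639 yrs.
ΔP/P ≈ -D_mod · Δy = -1.91639 × (+0.0055) = -0.010540 = -1.0540%.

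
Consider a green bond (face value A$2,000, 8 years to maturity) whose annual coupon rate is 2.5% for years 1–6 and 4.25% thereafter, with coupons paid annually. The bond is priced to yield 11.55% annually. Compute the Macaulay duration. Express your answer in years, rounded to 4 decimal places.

7.0671 years

Periodic yield y = 0.1155. Discount each cash flow and weight by its year:
  t   CF        PV=CF/(1+0.1155)^t    t·PV
  1        50.00        44.8229        44.8229
  2        50.00        40.1819        80.3639
  3        50.00        36.0215       108.0644
  4        50.00        32.2918       129.1670
  5        50.00        28.9482       144.7412
  6        50.00        25.9509       155.7054
  7        85.00        39.5487       276.8407
  8     2,085.00       869.6599     6,957.2795
  Σ                  1,117.4259     7,896.9850
Price P = Σ PV = 1,117.4259.
Macaulay duration = Σ(t·PV) / P = 7,896.9850 / 1,117.4259 = 7.06712 years.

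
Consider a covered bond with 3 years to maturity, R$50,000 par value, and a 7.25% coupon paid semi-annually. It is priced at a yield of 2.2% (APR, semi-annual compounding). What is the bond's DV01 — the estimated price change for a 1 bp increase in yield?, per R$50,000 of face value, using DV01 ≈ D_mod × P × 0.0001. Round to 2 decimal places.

R$15.69

Periodic yield y = 0.011.
  t   CF        PV=CF/(1+0.011)^t    t·PV
  1     1,812.50     1,792.7794     1,792.7794
  2     1,812.50     1,773.2734     3,546.5468
  3     1,812.50     1,753.9796     5,261.9389
  4     1,812.50     1,734.8958     6,939.5832
  5     1,812.50     1,716.0196     8,580.0979
  6    51,812.50    48,520.7622   291,124.5731
  Σ                 57,291.7100   317,245.5193
P = 57,291.7100; D_Mac = 5.53737 half-year periods = 2.76869 yrs; D_mod = 2.73856 yrs.
DV01 ≈ 2.73856 × 57,291.7100 × 0.0001 = 15.689689.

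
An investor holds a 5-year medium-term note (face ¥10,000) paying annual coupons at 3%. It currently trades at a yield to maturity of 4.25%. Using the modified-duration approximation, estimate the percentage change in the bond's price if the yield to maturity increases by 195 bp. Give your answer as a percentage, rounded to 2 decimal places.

-8.81%

Periodic yield y = 0.0425. Modified duration first:
  t   CF        PV=CF/(1+0.0425)^t    t·PV
  1       300.00       287.7698       287.7698
  2       300.00       276.0382       552.0763
  3       300.00       264.7848       794.3544
  4       300.00       253.9902     1,015.9609
  5    10,300.00     8,364.8259    41,824.1295
  Σ                  9,447.4089    44,474.2909
P = 9,447.4089; D_Mac = 4.70756 yrs; D_mod = 4.70756/(1+0.0425) = 4.51565 yrs.
ΔP/P ≈ -D_mod · Δy = -4.51565 × (+0.0195) = -0.088055 = -8.8055%.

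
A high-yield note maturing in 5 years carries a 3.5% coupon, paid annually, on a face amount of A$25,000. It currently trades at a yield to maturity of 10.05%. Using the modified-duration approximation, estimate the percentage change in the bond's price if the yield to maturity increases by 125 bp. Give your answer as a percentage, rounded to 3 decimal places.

Periodic yield y = 0.1005. Modified duration first:
  t   CF        PV=CF/(1+0.1005)^t    t·PV
  1       875.00       795.0931       795.0931
  2       875.00       722.4835     1,444.9671
  3       875.00       656.5048     1,969.5144
  4       875.00       596.5514     2,386.2056
  5    25,875.00    16,029.8746    80,149.3728
  Σ                 18,800.5075    86,745.1531
P = 18,800.5075; D_Mac = 4.61398 yrs; D_mod = 4.61398/(1+0.1005) = 4.19262 yrs.
ΔP/P ≈ -D_mod · Δy = -4.19262 × (+0.0125) = -0.052408 = -5.2408%.

-5.241%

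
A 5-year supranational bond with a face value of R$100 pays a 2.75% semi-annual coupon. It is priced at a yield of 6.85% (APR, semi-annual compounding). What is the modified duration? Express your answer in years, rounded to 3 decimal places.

4.515 years

Periodic yield y = 0.03425. First find Macaulay duration:
  t   CF        PV=CF/(1+0.03425)^t    t·PV
  1        1.375         1.3295         1.3295
  2        1.375         1.2854         2.5709
  3        1.375         1.2429         3.7286
  4        1.375         1.2017         4.8069
  5        1.375         1.1619         5.8096
  6        1.375         1.1234         6.7406
  7        1.375         1.0862         7.6036
  8        1.375         1.0503         8.4021
  9        1.375         1.0155         9.1394
  10     101.375        72.3895       723.8950
  Σ                     82.8863       774.0261
P = 82.8863; Macaulay duration = 774.0261 / 82.8863 = 9.33841 half-year periods = 4.66920 years.
Modified duration = D_Mac / (1 + y) = 4.66920 / 1.03425 = 4.51458 years.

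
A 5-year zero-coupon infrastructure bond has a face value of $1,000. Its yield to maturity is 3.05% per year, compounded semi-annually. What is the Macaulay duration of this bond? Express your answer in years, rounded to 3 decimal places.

5.000 years

A zero-coupon bond has a single cash flow at maturity, so its Macaulay duration equals its maturity: 5 years.
(Equivalently: 10 semi-annual periods ÷ 2 = 5 years.)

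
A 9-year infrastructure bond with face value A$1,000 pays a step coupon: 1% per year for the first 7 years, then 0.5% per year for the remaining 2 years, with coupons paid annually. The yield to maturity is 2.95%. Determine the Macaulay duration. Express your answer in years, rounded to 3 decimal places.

Periodic yield y = 0.0295. Discount each cash flow and weight by its year:
  t   CF        PV=CF/(1+0.0295)^t    t·PV
  1        10.00         9.7135         9.7135
  2        10.00         9.4351        18.8702
  3        10.00         9.1648        27.4943
  4        10.00         8.9021        35.6086
  5        10.00         8.6471        43.2353
  6        10.00         8.3993        50.3957
  7        10.00         8.1586        57.1102
  8         5.00         3.9624        31.6993
  9     1,005.00       773.6222     6,962.5995
  Σ                    840.0050     7,236.7264
Price P = Σ PV = 840.0050.
Macaulay duration = Σ(t·PV) / P = 7,236.7264 / 840.0050 = 8.61510 years.

8.615 years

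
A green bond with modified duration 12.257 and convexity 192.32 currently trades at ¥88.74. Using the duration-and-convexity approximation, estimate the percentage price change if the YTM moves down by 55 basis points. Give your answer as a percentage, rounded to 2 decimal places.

Duration effect: -D_mod·Δy = -12.257 × (-0.0055) = +0.0674135
Convexity effect: ½·C·(Δy)² = 0.5 × 192.32 × (-0.0055)² = +0.00290884
ΔP/P ≈ +0.0674135 + 0.00290884 = +0.07032234
= +7.032234%.

+7.03%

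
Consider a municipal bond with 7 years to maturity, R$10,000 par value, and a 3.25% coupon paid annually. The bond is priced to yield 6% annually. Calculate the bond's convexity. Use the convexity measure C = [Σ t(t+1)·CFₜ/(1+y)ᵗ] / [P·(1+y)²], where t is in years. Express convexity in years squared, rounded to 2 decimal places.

43.34

With y = 0.06:
  t   CF        PV=CF/(1+0.06)^t    t·PV        t(t+1)·PV
  1       325.00       306.6038       306.6038         613.2075
  2       325.00       289.2488       578.4977       1,735.4931
  3       325.00       272.8763       818.6288       3,274.5152
  4       325.00       257.4304     1,029.7218       5,148.6088
  5       325.00       242.8589     1,214.2945       7,285.7672
  6       325.00       229.1122     1,374.6731       9,622.7114
  7    10,325.00     6,866.7147    48,067.0029     384,536.0231
  Σ                  8,464.8451    53,389.4225     412,216.3263
P = 8,464.8451.
Convexity = Σ t(t+1)·PV / [P·(1+y)²] = 412,216.3263 / (8,464.8451 × 1.123600) = 43.34055.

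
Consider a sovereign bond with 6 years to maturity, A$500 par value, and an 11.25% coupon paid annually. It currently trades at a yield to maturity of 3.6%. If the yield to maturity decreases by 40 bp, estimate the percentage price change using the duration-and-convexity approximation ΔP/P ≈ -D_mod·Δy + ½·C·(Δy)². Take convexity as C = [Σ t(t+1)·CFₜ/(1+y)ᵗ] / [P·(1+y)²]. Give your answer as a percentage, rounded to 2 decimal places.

+1.91%

With y = 0.036:
  t   CF        PV=CF/(1+0.036)^t    t·PV        t(t+1)·PV
  1        56.25        54.2954        54.2954         108.5907
  2        56.25        52.4087       104.8173         314.4519
  3        56.25        50.5875       151.7625         607.0501
  4        56.25        48.8296       195.3186         976.5928
  5        56.25        47.1329       235.6643       1,413.9857
  6       556.25       449.8953     2,699.3720      18,895.6041
  Σ                    703.1494     3,441.2300      22,316.2753
P = 703.1494; D_Mac = 4.89402 yrs; D_mod = 4.72396 yrs; C = 29.57022.
Duration effect: -4.72396 × (-0.004) = +0.018896
Convexity effect: 0.5 × 29.57022 × (-0.004)² = +0.0002366
ΔP/P ≈ +0.018896 + 0.0002366 = +0.019132 = +1.9132%.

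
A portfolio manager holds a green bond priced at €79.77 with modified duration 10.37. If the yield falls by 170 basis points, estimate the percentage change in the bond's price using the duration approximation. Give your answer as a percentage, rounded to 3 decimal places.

+17.629%

Duration approximation: ΔP/P ≈ -D_mod · Δy = -10.37 × (-0.017) = +0.176290.
As a percentage: +17.6290%.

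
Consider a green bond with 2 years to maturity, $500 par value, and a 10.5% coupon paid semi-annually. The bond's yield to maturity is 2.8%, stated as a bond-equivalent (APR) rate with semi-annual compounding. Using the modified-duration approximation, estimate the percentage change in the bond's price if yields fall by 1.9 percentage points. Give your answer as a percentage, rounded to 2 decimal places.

Periodic yield y = 0.014. Modified duration first:
  t   CF        PV=CF/(1+0.014)^t    t·PV
  1        26.25        25.8876        25.8876
  2        26.25        25.5302        51.0603
  3        26.25        25.1777        75.5330
  4       526.25       497.7833     1,991.1330
  Σ                    574.3787     2,143.6139
P = 574.3787; D_Mac = 3.73206 half-year periods = 1.86603 yrs; D_mod = 1.86603/(1+0.014) = 1.84026 yrs.
ΔP/P ≈ -D_mod · Δy = -1.84026 × (-0.019) = +0.034965 = +3.4965%.

+3.50%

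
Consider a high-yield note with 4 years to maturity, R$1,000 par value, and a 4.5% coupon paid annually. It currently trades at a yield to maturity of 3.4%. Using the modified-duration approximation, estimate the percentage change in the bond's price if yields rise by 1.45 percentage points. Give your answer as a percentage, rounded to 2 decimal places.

-5.27%

Periodic yield y = 0.034. Modified duration first:
  t   CF        PV=CF/(1+0.034)^t    t·PV
  1        45.00        43.5203        43.5203
  2        45.00        42.0893        84.1785
  3        45.00        40.7053       122.1159
  4     1,045.00       914.1851     3,656.7404
  Σ                  1,040.5000     3,906.5551
P = 1,040.5000; D_Mac = 3.75450 yrs; D_mod = 3.75450/(1+0.034) = 3.63104 yrs.
ΔP/P ≈ -D_mod · Δy = -3.63104 × (+0.0145) = -0.052650 = -5.2650%.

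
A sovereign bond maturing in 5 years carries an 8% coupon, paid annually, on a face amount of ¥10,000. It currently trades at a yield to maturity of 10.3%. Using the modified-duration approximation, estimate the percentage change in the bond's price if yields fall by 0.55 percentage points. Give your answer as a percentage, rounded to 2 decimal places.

+2.13%

Periodic yield y = 0.103. Modified duration first:
  t   CF        PV=CF/(1+0.103)^t    t·PV
  1       800.00       725.2947       725.2947
  2       800.00       657.5654     1,315.1308
  3       800.00       596.1608     1,788.4825
  4       800.00       540.4903     2,161.9614
  5    10,800.00     6,615.2490    33,076.2448
  Σ                  9,134.7602    39,067.1142
P = 9,134.7602; D_Mac = 4.27675 yrs; D_mod = 4.27675/(1+0.103) = 3.87738 yrs.
ΔP/P ≈ -D_mod · Δy = -3.87738 × (-0.0055) = +0.021326 = +2.1326%.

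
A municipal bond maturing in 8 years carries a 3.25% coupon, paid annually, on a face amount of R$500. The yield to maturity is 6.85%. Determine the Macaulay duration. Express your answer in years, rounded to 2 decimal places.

Periodic yield y = 0.0685. Discount each cash flow and weight by its year:
  t   CF        PV=CF/(1+0.0685)^t    t·PV
  1        16.25        15.2082        15.2082
  2        16.25        14.2333        28.4665
  3        16.25        13.3208        39.9624
  4        16.25        12.4668        49.8672
  5        16.25        11.6676        58.3379
  6        16.25        10.9196        65.5175
  7        16.25        10.2195        71.5368
  8       516.25       303.8532     2,430.8258
  Σ                    391.8890     2,759.7224
Price P = Σ PV = 391.8890.
Macaulay duration = Σ(t·PV) / P = 2,759.7224 / 391.8890 = 7.04210 years.

7.04 years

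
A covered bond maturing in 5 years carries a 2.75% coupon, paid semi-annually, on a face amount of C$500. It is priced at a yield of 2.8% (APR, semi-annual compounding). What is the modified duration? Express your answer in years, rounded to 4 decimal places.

Periodic yield y = 0.014. First find Macaulay duration:
  t   CF        PV=CF/(1+0.014)^t    t·PV
  1        6.875         6.7801         6.7801
  2        6.875         6.6865        13.3729
  3        6.875         6.5942        19.7825
  4        6.875         6.5031        26.0124
  5        6.875         6.4133        32.0666
  6        6.875         6.3248        37.9486
  7        6.875         6.2374        43.6621
  8        6.875         6.1513        49.2106
  9        6.875         6.0664        54.5976
  10     506.875       441.0840     4,410.8402
  Σ                    498.8411     4,694.2737
P = 498.8411; Macaulay duration = 4,694.2737 / 498.8411 = 9.41036 half-year periods = 4.70518 years.
Modified duration = D_Mac / (1 + y) = 4.70518 / 1.014 = 4.64022 years.

4.6402 years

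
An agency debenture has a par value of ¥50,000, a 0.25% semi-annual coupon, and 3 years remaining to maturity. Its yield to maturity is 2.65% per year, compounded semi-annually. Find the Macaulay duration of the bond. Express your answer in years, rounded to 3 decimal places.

Periodic yield y = 0.01325. Discount each cash flow and weight by its period:
  t   CF        PV=CF/(1+0.01325)^t    t·PV
  1        62.50        61.6827        61.6827
  2        62.50        60.8761       121.7522
  3        62.50        60.0800       180.2401
  4        62.50        59.2944       237.1775
  5        62.50        58.5190       292.5950
  6    50,062.50    46,260.7702   277,564.6211
  Σ                 46,561.2224   278,458.0687
Price P = Σ PV = 46,561.2224.
Macaulay duration = Σ(t·PV) / P = 278,458.0687 / 46,561.2224 = 5.98047 half-year periods.
In years: 5.98047 / 2 = 2.99024 years.

2.990 years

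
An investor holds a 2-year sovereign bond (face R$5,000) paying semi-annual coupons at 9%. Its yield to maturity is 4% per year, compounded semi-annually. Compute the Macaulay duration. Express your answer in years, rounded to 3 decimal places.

1.881 years

Periodic yield y = 0.02. Discount each cash flow and weight by its period:
  t   CF        PV=CF/(1+0.02)^t    t·PV
  1       225.00       220.5882       220.5882
  2       225.00       216.2630       432.5260
  3       225.00       212.0225       636.0676
  4     5,225.00     4,827.0924    19,308.3694
  Σ                  5,475.9661    20,597.5512
Price P = Σ PV = 5,475.9661.
Macaulay duration = Σ(t·PV) / P = 20,597.5512 / 5,475.9661 = 3.76145 half-year periods.
In years: 3.76145 / 2 = 1.88072 years.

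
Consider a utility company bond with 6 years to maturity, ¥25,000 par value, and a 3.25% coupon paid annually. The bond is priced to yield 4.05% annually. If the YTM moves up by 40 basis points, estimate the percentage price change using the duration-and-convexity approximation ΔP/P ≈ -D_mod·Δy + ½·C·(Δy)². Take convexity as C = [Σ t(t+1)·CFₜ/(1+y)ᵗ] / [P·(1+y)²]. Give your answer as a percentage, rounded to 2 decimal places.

-2.10%

With y = 0.0405:
  t   CF        PV=CF/(1+0.0405)^t    t·PV        t(t+1)·PV
  1       812.50       780.8746       780.8746       1,561.7492
  2       812.50       750.4801     1,500.9603       4,502.8808
  3       812.50       721.2687     2,163.8062       8,655.2250
  4       812.50       693.1944     2,772.7775      13,863.8875
  5       812.50       666.2128     3,331.0638      19,986.3828
  6    25,812.50    20,341.2465   122,047.4787     854,332.3510
  Σ                 23,953.2771   132,596.9611     902,902.4763
P = 23,953.2771; D_Mac = 5.53565 yrs; D_mod = 5.32018 yrs; C = 34.81703.
Duration effect: -5.32018 × (+0.004) = -0.021281
Convexity effect: 0.5 × 34.81703 × (0.004)² = +0.0002785
ΔP/P ≈ -0.021281 + 0.0002785 = -0.021002 = -2.1002%.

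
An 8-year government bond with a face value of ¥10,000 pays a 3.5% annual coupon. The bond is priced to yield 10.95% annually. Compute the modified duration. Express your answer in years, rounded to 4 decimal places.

6.1439 years

Periodic yield y = 0.1095. First find Macaulay duration:
  t   CF        PV=CF/(1+0.1095)^t    t·PV
  1       350.00       315.4574       315.4574
  2       350.00       284.3239       568.6479
  3       350.00       256.2631       768.7894
  4       350.00       230.9717       923.8869
  5       350.00       208.1764     1,040.8820
  6       350.00       187.6308     1,125.7850
  7       350.00       169.1130     1,183.7907
  8    10,350.00     4,507.3564    36,058.8510
  Σ                  6,159.2928    41,986.0904
P = 6,159.2928; Macaulay duration = 41,986.0904 / 6,159.2928 = 6.81671 years.
Modified duration = D_Mac / (1 + y) = 6.81671 / 1.1095 = 6.14394 years.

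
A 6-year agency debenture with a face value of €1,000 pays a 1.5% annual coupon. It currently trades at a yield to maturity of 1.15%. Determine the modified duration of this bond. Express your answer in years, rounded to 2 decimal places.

Periodic yield y = 0.0115. First find Macaulay duration:
  t   CF        PV=CF/(1+0.0115)^t    t·PV
  1        15.00        14.8295        14.8295
  2        15.00        14.6609        29.3217
  3        15.00        14.4942        43.4825
  4        15.00        14.3294        57.3176
  5        15.00        14.1665        70.8324
  6     1,015.00       947.6996     5,686.1979
  Σ                  1,020.1800     5,901.9816
P = 1,020.1800; Macaulay duration = 5,901.9816 / 1,020.1800 = 5.78524 years.
Modified duration = D_Mac / (1 + y) = 5.78524 / 1.0115 = 5.71946 years.

5.72 years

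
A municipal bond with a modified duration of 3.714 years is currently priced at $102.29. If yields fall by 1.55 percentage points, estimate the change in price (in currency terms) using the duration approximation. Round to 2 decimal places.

Duration approximation: ΔP/P ≈ -D_mod · Δy = -3.714 × (-0.0155) = +0.057567.
ΔP ≈ 102.29 × (+0.057567) = +5.88852843.

+$5.89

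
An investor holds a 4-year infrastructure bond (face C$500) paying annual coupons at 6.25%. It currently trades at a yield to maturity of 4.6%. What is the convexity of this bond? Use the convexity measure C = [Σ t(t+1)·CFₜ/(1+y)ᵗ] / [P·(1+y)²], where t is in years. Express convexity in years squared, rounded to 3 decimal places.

With y = 0.046:
  t   CF        PV=CF/(1+0.046)^t    t·PV        t(t+1)·PV
  1        31.25        29.8757        29.8757          59.7514
  2        31.25        28.5619        57.1237         171.3712
  3        31.25        27.3058        81.9174         327.6696
  4       531.25       443.7846     1,775.1383       8,875.6915
  Σ                    529.5280     1,944.0552       9,434.4838
P = 529.5280.
Convexity = Σ t(t+1)·PV / [P·(1+y)²] = 9,434.4838 / (529.5280 × 1.094116) = 16.28418.

16.284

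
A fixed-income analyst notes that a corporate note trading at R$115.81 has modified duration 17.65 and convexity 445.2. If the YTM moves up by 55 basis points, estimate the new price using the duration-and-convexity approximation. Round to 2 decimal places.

R$105.35

Duration effect: -D_mod·Δy = -17.65 × (+0.0055) = -0.097075
Convexity effect: ½·C·(Δy)² = 0.5 × 445.2 × (0.0055)² = +0.00673365
ΔP/P ≈ -0.097075 + 0.00673365 = -0.09034135
New price ≈ 115.81 × (1 - 0.09034135) = 105.3475682565.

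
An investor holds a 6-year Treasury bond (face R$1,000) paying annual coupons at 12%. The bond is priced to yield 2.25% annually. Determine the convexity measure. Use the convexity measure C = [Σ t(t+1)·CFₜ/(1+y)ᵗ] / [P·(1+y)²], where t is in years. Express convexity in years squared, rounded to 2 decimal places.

30.31

With y = 0.0225:
  t   CF        PV=CF/(1+0.0225)^t    t·PV        t(t+1)·PV
  1       120.00       117.3594       117.3594         234.7188
  2       120.00       114.7769       229.5539         688.6616
  3       120.00       112.2513       336.7538       1,347.0153
  4       120.00       109.7812       439.1248       2,195.6240
  5       120.00       107.3655       536.8274       3,220.9643
  6     1,120.00       980.0272     5,880.1631      41,161.1418
  Σ                  1,541.5615     7,539.7824      48,848.1259
P = 1,541.5615.
Convexity = Σ t(t+1)·PV / [P·(1+y)²] = 48,848.1259 / (1,541.5615 × 1.045506) = 30.30822.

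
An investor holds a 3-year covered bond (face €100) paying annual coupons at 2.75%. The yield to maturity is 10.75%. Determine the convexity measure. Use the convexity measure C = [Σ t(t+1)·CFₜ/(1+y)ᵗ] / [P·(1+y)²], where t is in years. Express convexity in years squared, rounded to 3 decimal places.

9.395

With y = 0.1075:
  t   CF        PV=CF/(1+0.1075)^t    t·PV        t(t+1)·PV
  1         2.75         2.4831         2.4831           4.9661
  2         2.75         2.2420         4.4841          13.4523
  3       102.75        75.6398       226.9195         907.6781
  Σ                     80.3650       233.8867         926.0966
P = 80.3650.
Convexity = Σ t(t+1)·PV / [P·(1+y)²] = 926.0966 / (80.3650 × 1.226556) = 9.39511.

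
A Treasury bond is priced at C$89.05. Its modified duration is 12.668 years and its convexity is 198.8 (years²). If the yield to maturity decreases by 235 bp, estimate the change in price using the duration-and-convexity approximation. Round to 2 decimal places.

+C$31.40

Duration effect: -D_mod·Δy = -12.668 × (-0.0235) = +0.297698
Convexity effect: ½·C·(Δy)² = 0.5 × 198.8 × (-0.0235)² = +0.05489365
ΔP/P ≈ +0.297698 + 0.05489365 = +0.35259165
ΔP ≈ 89.05 × (+0.35259165) = +31.3982864325.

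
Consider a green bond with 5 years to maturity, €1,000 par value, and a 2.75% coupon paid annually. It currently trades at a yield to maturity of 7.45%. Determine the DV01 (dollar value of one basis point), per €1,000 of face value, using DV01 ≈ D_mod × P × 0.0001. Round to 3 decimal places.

€0.355

Periodic yield y = 0.0745.
  t   CF        PV=CF/(1+0.0745)^t    t·PV
  1        27.50        25.5933        25.5933
  2        27.50        23.8188        47.6376
  3        27.50        22.1673        66.5020
  4        27.50        20.6304        82.5215
  5     1,027.50       717.3808     3,586.9039
  Σ                    809.5906     3,809.1582
P = 809.5906; D_Mac = 4.70504 yrs; D_mod = 4.37882 yrs.
DV01 ≈ 4.37882 × 809.5906 × 0.0001 = 0.354505.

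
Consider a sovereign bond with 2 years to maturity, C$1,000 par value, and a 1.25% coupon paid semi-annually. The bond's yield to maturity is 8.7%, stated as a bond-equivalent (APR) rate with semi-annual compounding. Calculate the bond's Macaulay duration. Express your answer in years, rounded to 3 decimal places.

1.980 years

Periodic yield y = 0.0435. Discount each cash flow and weight by its period:
  t   CF        PV=CF/(1+0.0435)^t    t·PV
  1         6.25         5.9895         5.9895
  2         6.25         5.7398        11.4796
  3         6.25         5.5005        16.5015
  4     1,006.25       848.6646     3,394.6583
  Σ                    865.8943     3,428.6289
Price P = Σ PV = 865.8943.
Macaulay duration = Σ(t·PV) / P = 3,428.6289 / 865.8943 = 3.95964 half-year periods.
In years: 3.95964 / 2 = 1.97982 years.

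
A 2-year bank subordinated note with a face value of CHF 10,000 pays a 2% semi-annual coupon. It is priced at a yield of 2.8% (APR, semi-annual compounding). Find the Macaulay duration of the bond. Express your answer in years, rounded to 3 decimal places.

1.970 years

Periodic yield y = 0.014. Discount each cash flow and weight by its period:
  t   CF        PV=CF/(1+0.014)^t    t·PV
  1       100.00        98.6193        98.6193
  2       100.00        97.2577       194.5154
  3       100.00        95.9149       287.7447
  4    10,100.00     9,553.6550    38,214.6200
  Σ                  9,845.4470    38,795.4995
Price P = Σ PV = 9,845.4470.
Macaulay duration = Σ(t·PV) / P = 38,795.4995 / 9,845.4470 = 3.94045 half-year periods.
In years: 3.94045 / 2 = 1.97023 years.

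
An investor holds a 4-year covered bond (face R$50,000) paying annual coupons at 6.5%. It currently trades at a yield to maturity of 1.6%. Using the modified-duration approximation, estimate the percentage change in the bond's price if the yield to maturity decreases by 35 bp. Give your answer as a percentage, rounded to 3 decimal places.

Periodic yield y = 0.016. Modified duration first:
  t   CF        PV=CF/(1+0.016)^t    t·PV
  1     3,250.00     3,198.8189     3,198.8189
  2     3,250.00     3,148.4438     6,296.8876
  3     3,250.00     3,098.8620     9,296.5860
  4    53,250.00    49,974.0768   199,896.3074
  Σ                 59,420.2015   218,688.5999
P = 59,420.2015; D_Mac = 3.68037 yrs; D_mod = 3.68037/(1+0.016) = 3.62242 yrs.
ΔP/P ≈ -D_mod · Δy = -3.62242 × (-0.0035) = +0.012678 = +1.2678%.

+1.268%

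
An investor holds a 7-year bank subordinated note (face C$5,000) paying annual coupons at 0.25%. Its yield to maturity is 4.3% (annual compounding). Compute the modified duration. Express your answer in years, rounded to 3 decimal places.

6.652 years

Periodic yield y = 0.043. First find Macaulay duration:
  t   CF        PV=CF/(1+0.043)^t    t·PV
  1        12.50        11.9847        11.9847
  2        12.50        11.4906        22.9811
  3        12.50        11.0168        33.0505
  4        12.50        10.5626        42.2506
  5        12.50        10.1272        50.6359
  6        12.50         9.7097        58.2580
  7     5,012.50     3,733.0536    26,131.3753
  Σ                  3,797.9452    26,350.5360
P = 3,797.9452; Macaulay duration = 26,350.5360 / 3,797.9452 = 6.93810 years.
Modified duration = D_Mac / (1 + y) = 6.93810 / 1.043 = 6.65206 years.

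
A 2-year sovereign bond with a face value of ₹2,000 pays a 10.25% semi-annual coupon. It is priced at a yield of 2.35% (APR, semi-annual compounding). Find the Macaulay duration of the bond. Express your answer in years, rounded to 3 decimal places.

Periodic yield y = 0.01175. Discount each cash flow and weight by its period:
  t   CF        PV=CF/(1+0.01175)^t    t·PV
  1       102.50       101.3096       101.3096
  2       102.50       100.1330       200.2661
  3       102.50        98.9701       296.9104
  4     2,102.50     2,006.5184     8,026.0737
  Σ                  2,306.9312     8,624.5599
Price P = Σ PV = 2,306.9312.
Macaulay duration = Σ(t·PV) / P = 8,624.5599 / 2,306.9312 = 3.73854 half-year periods.
In years: 3.73854 / 2 = 1.86927 years.

1.869 years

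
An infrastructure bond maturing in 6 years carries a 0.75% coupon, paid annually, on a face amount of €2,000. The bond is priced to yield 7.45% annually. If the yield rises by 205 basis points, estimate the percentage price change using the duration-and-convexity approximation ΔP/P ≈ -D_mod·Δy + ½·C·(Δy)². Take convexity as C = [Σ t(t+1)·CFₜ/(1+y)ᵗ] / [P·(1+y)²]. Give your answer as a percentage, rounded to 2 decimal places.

With y = 0.0745:
  t   CF        PV=CF/(1+0.0745)^t    t·PV        t(t+1)·PV
  1        15.00        13.9600        13.9600          27.9200
  2        15.00        12.9921        25.9841          77.9524
  3        15.00        12.0913        36.2738         145.0953
  4        15.00        11.2529        45.0117         225.0586
  5        15.00        10.4727        52.3636         314.1814
  6     2,015.00     1,309.2921     7,855.7523      54,990.2662
  Σ                  1,370.0610     8,029.3455      55,780.4738
P = 1,370.0610; D_Mac = 5.86058 yrs; D_mod = 5.45423 yrs; C = 35.26383.
Duration effect: -5.45423 × (+0.0205) = -0.111812
Convexity effect: 0.5 × 35.26383 × (0.0205)² = +0.0074098
ΔP/P ≈ -0.111812 + 0.0074098 = -0.104402 = -10.4402%.

-10.44%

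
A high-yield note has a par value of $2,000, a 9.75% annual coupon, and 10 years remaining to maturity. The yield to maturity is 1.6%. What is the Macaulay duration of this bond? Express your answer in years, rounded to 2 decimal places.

Periodic yield y = 0.016. Discount each cash flow and weight by its year:
  t   CF        PV=CF/(1+0.016)^t    t·PV
  1       195.00       191.9291       191.9291
  2       195.00       188.9066       377.8133
  3       195.00       185.9317       557.7952
  4       195.00       183.0037       732.0146
  5       195.00       180.1217       900.6086
  6       195.00       177.2852     1,063.7109
  7       195.00       174.4933     1,221.4528
  8       195.00       171.7453     1,373.9627
  9       195.00       169.0407     1,521.3662
  10    2,195.00     1,872.8261    18,728.2607
  Σ                  3,495.2834    26,668.9140
Price P = Σ PV = 3,495.2834.
Macaulay duration = Σ(t·PV) / P = 26,668.9140 / 3,495.2834 = 7.62997 years.

7.63 years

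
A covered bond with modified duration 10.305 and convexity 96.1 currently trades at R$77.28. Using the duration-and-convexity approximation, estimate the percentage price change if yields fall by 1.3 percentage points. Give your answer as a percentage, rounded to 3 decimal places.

Duration effect: -D_mod·Δy = -10.305 × (-0.013) = +0.133965
Convexity effect: ½·C·(Δy)² = 0.5 × 96.1 × (-0.013)² = +0.00812045
ΔP/P ≈ +0.133965 + 0.00812045 = +0.14208545
= +14.208545%.

+14.209%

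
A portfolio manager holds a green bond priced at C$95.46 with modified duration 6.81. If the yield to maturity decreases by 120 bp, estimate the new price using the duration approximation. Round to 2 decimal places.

Duration approximation: ΔP/P ≈ -D_mod · Δy = -6.81 × (-0.012) = +0.081720.
New price ≈ 95.46 × (1 + 0.081720) = 103.2609912.

C$103.26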